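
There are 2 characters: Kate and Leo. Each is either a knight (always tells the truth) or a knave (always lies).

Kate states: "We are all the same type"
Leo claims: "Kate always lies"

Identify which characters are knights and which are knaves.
Kate is a knave.
Leo is a knight.

Verification:
- Kate (knave) says "We are all the same type" - this is FALSE (a lie) because Leo is a knight and Kate is a knave.
- Leo (knight) says "Kate always lies" - this is TRUE because Kate is a knave.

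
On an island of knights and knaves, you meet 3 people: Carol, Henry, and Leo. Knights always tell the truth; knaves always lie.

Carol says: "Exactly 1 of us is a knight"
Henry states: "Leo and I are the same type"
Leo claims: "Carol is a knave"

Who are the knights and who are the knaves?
Carol is a knave.
Henry is a knight.
Leo is a knight.

Verification:
- Carol (knave) says "Exactly 1 of us is a knight" - this is FALSE (a lie) because there are 2 knights.
- Henry (knight) says "Leo and I are the same type" - this is TRUE because Henry is a knight and Leo is a knight.
- Leo (knight) says "Carol is a knave" - this is TRUE because Carol is a knave.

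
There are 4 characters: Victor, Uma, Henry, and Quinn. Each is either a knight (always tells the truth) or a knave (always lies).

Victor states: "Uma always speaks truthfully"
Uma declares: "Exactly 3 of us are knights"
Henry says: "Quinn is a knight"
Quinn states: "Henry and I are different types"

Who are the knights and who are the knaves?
Victor is a knave.
Uma is a knave.
Henry is a knave.
Quinn is a knave.

Verification:
- Victor (knave) says "Uma always speaks truthfully" - this is FALSE (a lie) because Uma is a knave.
- Uma (knave) says "Exactly 3 of us are knights" - this is FALSE (a lie) because there are 0 knights.
- Henry (knave) says "Quinn is a knight" - this is FALSE (a lie) because Quinn is a knave.
- Quinn (knave) says "Henry and I are different types" - this is FALSE (a lie) because Quinn is a knave and Henry is a knave.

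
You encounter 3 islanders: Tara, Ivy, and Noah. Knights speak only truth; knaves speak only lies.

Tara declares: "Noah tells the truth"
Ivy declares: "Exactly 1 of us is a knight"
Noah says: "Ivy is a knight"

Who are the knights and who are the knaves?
Tara is a knave.
Ivy is a knave.
Noah is a knave.

Verification:
- Tara (knave) says "Noah tells the truth" - this is FALSE (a lie) because Noah is a knave.
- Ivy (knave) says "Exactly 1 of us is a knight" - this is FALSE (a lie) because there are 0 knights.
- Noah (knave) says "Ivy is a knight" - this is FALSE (a lie) because Ivy is a knave.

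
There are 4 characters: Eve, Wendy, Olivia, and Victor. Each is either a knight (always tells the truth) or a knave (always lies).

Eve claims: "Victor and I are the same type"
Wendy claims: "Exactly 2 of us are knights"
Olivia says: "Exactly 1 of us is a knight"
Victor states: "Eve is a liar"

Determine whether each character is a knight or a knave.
Eve is a knave.
Wendy is a knight.
Olivia is a knave.
Victor is a knight.

Verification:
- Eve (knave) says "Victor and I are the same type" - this is FALSE (a lie) because Eve is a knave and Victor is a knight.
- Wendy (knight) says "Exactly 2 of us are knights" - this is TRUE because there are 2 knights.
- Olivia (knave) says "Exactly 1 of us is a knight" - this is FALSE (a lie) because there are 2 knights.
- Victor (knight) says "Eve is a liar" - this is TRUE because Eve is a knave.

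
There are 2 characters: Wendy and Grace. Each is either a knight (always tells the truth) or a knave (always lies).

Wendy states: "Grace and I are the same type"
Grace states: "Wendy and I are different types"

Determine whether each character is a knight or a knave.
Wendy is a knave.
Grace is a knight.

Verification:
- Wendy (knave) says "Grace and I are the same type" - this is FALSE (a lie) because Wendy is a knave and Grace is a knight.
- Grace (knight) says "Wendy and I are different types" - this is TRUE because Grace is a knight and Wendy is a knave.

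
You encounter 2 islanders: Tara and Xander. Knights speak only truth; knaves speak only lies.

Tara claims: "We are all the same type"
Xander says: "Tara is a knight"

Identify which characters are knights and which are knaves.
Tara is a knight.
Xander is a knight.

Verification:
- Tara (knight) says "We are all the same type" - this is TRUE because Tara and Xander are knights.
- Xander (knight) says "Tara is a knight" - this is TRUE because Tara is a knight.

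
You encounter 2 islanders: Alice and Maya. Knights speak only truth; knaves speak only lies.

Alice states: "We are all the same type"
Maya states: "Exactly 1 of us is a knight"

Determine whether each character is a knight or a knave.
Alice is a knave.
Maya is a knight.

Verification:
- Alice (knave) says "We are all the same type" - this is FALSE (a lie) because Maya is a knight and Alice is a knave.
- Maya (knight) says "Exactly 1 of us is a knight" - this is TRUE because there are 1 knights.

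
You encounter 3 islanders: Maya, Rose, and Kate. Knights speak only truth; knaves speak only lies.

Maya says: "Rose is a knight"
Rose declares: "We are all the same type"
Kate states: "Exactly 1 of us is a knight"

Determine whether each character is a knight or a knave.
Maya is a knave.
Rose is a knave.
Kate is a knight.

Verification:
- Maya (knave) says "Rose is a knight" - this is FALSE (a lie) because Rose is a knave.
- Rose (knave) says "We are all the same type" - this is FALSE (a lie) because Kate is a knight and Maya and Rose are knaves.
- Kate (knight) says "Exactly 1 of us is a knight" - this is TRUE because there are 1 knights.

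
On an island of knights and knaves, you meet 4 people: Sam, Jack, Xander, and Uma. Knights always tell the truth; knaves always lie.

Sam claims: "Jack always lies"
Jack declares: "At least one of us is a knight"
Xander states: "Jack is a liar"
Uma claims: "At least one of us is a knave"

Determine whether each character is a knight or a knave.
Sam is a knave.
Jack is a knight.
Xander is a knave.
Uma is a knight.

Verification:
- Sam (knave) says "Jack always lies" - this is FALSE (a lie) because Jack is a knight.
- Jack (knight) says "At least one of us is a knight" - this is TRUE because Jack and Uma are knights.
- Xander (knave) says "Jack is a liar" - this is FALSE (a lie) because Jack is a knight.
- Uma (knight) says "At least one of us is a knave" - this is TRUE because Sam and Xander are knaves.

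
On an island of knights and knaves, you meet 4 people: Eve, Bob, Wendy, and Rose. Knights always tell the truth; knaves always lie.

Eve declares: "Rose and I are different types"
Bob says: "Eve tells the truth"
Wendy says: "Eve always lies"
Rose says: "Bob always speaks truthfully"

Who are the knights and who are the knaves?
Eve is a knave.
Bob is a knave.
Wendy is a knight.
Rose is a knave.

Verification:
- Eve (knave) says "Rose and I are different types" - this is FALSE (a lie) because Eve is a knave and Rose is a knave.
- Bob (knave) says "Eve tells the truth" - this is FALSE (a lie) because Eve is a knave.
- Wendy (knight) says "Eve always lies" - this is TRUE because Eve is a knave.
- Rose (knave) says "Bob always speaks truthfully" - this is FALSE (a lie) because Bob is a knave.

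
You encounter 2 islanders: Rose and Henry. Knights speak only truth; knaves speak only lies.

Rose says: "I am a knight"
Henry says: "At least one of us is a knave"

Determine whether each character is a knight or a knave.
Rose is a knave.
Henry is a knight.

Verification:
- Rose (knave) says "I am a knight" - this is FALSE (a lie) because Rose is a knave.
- Henry (knight) says "At least one of us is a knave" - this is TRUE because Rose is a knave.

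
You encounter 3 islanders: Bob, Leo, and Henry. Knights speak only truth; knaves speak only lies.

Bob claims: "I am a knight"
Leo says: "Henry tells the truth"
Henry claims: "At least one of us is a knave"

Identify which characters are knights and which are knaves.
Bob is a knave.
Leo is a knight.
Henry is a knight.

Verification:
- Bob (knave) says "I am a knight" - this is FALSE (a lie) because Bob is a knave.
- Leo (knight) says "Henry tells the truth" - this is TRUE because Henry is a knight.
- Henry (knight) says "At least one of us is a knave" - this is TRUE because Bob is a knave.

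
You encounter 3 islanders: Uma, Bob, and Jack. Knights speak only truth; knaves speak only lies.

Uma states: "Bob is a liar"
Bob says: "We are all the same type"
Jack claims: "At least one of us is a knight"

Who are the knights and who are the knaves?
Uma is a knight.
Bob is a knave.
Jack is a knight.

Verification:
- Uma (knight) says "Bob is a liar" - this is TRUE because Bob is a knave.
- Bob (knave) says "We are all the same type" - this is FALSE (a lie) because Uma and Jack are knights and Bob is a knave.
- Jack (knight) says "At least one of us is a knight" - this is TRUE because Uma and Jack are knights.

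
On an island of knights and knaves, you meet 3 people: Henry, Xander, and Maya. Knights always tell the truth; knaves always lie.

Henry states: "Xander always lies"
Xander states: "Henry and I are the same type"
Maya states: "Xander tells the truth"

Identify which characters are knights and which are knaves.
Henry is a knight.
Xander is a knave.
Maya is a knave.

Verification:
- Henry (knight) says "Xander always lies" - this is TRUE because Xander is a knave.
- Xander (knave) says "Henry and I are the same type" - this is FALSE (a lie) because Xander is a knave and Henry is a knight.
- Maya (knave) says "Xander tells the truth" - this is FALSE (a lie) because Xander is a knave.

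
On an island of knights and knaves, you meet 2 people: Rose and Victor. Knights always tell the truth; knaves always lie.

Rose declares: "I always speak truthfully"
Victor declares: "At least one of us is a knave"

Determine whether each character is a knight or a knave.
Rose is a knave.
Victor is a knight.

Verification:
- Rose (knave) says "I always speak truthfully" - this is FALSE (a lie) because Rose is a knave.
- Victor (knight) says "At least one of us is a knave" - this is TRUE because Rose is a knave.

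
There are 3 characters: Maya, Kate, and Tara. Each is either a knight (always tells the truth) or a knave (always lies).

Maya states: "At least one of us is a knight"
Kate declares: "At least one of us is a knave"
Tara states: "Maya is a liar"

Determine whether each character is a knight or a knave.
Maya is a knight.
Kate is a knight.
Tara is a knave.

Verification:
- Maya (knight) says "At least one of us is a knight" - this is TRUE because Maya and Kate are knights.
- Kate (knight) says "At least one of us is a knave" - this is TRUE because Tara is a knave.
- Tara (knave) says "Maya is a liar" - this is FALSE (a lie) because Maya is a knight.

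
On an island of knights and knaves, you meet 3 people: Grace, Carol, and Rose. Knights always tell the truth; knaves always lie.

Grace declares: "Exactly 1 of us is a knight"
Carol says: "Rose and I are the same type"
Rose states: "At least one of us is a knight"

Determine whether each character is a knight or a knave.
Grace is a knave.
Carol is a knight.
Rose is a knight.

Verification:
- Grace (knave) says "Exactly 1 of us is a knight" - this is FALSE (a lie) because there are 2 knights.
- Carol (knight) says "Rose and I are the same type" - this is TRUE because Carol is a knight and Rose is a knight.
- Rose (knight) says "At least one of us is a knight" - this is TRUE because Carol and Rose are knights.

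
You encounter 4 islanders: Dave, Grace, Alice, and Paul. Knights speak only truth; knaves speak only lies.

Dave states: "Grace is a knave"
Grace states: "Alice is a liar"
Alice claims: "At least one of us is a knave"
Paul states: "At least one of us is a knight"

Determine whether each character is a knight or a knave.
Dave is a knight.
Grace is a knave.
Alice is a knight.
Paul is a knight.

Verification:
- Dave (knight) says "Grace is a knave" - this is TRUE because Grace is a knave.
- Grace (knave) says "Alice is a liar" - this is FALSE (a lie) because Alice is a knight.
- Alice (knight) says "At least one of us is a knave" - this is TRUE because Grace is a knave.
- Paul (knight) says "At least one of us is a knight" - this is TRUE because Dave, Alice, and Paul are knights.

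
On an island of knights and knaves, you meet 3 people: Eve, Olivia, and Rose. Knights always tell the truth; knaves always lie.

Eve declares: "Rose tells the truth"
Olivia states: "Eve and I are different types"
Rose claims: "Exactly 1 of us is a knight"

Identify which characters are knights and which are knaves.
Eve is a knave.
Olivia is a knave.
Rose is a knave.

Verification:
- Eve (knave) says "Rose tells the truth" - this is FALSE (a lie) because Rose is a knave.
- Olivia (knave) says "Eve and I are different types" - this is FALSE (a lie) because Olivia is a knave and Eve is a knave.
- Rose (knave) says "Exactly 1 of us is a knight" - this is FALSE (a lie) because there are 0 knights.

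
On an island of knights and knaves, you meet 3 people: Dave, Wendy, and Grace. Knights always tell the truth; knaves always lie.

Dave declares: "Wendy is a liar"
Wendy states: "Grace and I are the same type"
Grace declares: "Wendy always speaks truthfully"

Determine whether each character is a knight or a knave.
Dave is a knave.
Wendy is a knight.
Grace is a knight.

Verification:
- Dave (knave) says "Wendy is a liar" - this is FALSE (a lie) because Wendy is a knight.
- Wendy (knight) says "Grace and I are the same type" - this is TRUE because Wendy is a knight and Grace is a knight.
- Grace (knight) says "Wendy always speaks truthfully" - this is TRUE because Wendy is a knight.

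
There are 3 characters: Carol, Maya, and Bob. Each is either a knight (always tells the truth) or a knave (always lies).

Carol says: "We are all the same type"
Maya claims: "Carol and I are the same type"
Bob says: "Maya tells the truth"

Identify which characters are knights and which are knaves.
Carol is a knight.
Maya is a knight.
Bob is a knight.

Verification:
- Carol (knight) says "We are all the same type" - this is TRUE because Carol, Maya, and Bob are knights.
- Maya (knight) says "Carol and I are the same type" - this is TRUE because Maya is a knight and Carol is a knight.
- Bob (knight) says "Maya tells the truth" - this is TRUE because Maya is a knight.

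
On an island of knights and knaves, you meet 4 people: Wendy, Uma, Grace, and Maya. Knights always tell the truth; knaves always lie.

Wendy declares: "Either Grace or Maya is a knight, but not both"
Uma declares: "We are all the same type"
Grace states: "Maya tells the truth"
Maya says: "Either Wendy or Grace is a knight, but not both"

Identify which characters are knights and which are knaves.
Wendy is a knave.
Uma is a knave.
Grace is a knight.
Maya is a knight.

Verification:
- Wendy (knave) says "Either Grace or Maya is a knight, but not both" - this is FALSE (a lie) because Grace is a knight and Maya is a knight.
- Uma (knave) says "We are all the same type" - this is FALSE (a lie) because Grace and Maya are knights and Wendy and Uma are knaves.
- Grace (knight) says "Maya tells the truth" - this is TRUE because Maya is a knight.
- Maya (knight) says "Either Wendy or Grace is a knight, but not both" - this is TRUE because Wendy is a knave and Grace is a knight.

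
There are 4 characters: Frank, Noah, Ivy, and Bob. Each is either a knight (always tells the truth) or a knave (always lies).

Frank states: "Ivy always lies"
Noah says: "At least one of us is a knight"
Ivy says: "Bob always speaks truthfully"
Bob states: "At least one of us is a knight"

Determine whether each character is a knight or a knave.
Frank is a knave.
Noah is a knight.
Ivy is a knight.
Bob is a knight.

Verification:
- Frank (knave) says "Ivy always lies" - this is FALSE (a lie) because Ivy is a knight.
- Noah (knight) says "At least one of us is a knight" - this is TRUE because Noah, Ivy, and Bob are knights.
- Ivy (knight) says "Bob always speaks truthfully" - this is TRUE because Bob is a knight.
- Bob (knight) says "At least one of us is a knight" - this is TRUE because Noah, Ivy, and Bob are knights.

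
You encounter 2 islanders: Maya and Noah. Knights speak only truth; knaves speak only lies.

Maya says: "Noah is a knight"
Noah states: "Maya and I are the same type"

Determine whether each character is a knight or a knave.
Maya is a knight.
Noah is a knight.

Verification:
- Maya (knight) says "Noah is a knight" - this is TRUE because Noah is a knight.
- Noah (knight) says "Maya and I are the same type" - this is TRUE because Noah is a knight and Maya is a knight.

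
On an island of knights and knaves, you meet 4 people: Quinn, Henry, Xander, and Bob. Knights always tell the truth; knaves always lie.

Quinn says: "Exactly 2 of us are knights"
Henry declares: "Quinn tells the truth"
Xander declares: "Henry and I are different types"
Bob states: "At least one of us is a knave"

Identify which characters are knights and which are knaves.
Quinn is a knave.
Henry is a knave.
Xander is a knave.
Bob is a knight.

Verification:
- Quinn (knave) says "Exactly 2 of us are knights" - this is FALSE (a lie) because there are 1 knights.
- Henry (knave) says "Quinn tells the truth" - this is FALSE (a lie) because Quinn is a knave.
- Xander (knave) says "Henry and I are different types" - this is FALSE (a lie) because Xander is a knave and Henry is a knave.
- Bob (knight) says "At least one of us is a knave" - this is TRUE because Quinn, Henry, and Xander are knaves.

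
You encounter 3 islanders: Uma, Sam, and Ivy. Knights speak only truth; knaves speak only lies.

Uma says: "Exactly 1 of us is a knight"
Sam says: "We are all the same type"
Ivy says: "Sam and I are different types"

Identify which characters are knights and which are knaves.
Uma is a knight.
Sam is a knave.
Ivy is a knave.

Verification:
- Uma (knight) says "Exactly 1 of us is a knight" - this is TRUE because there are 1 knights.
- Sam (knave) says "We are all the same type" - this is FALSE (a lie) because Uma is a knight and Sam and Ivy are knaves.
- Ivy (knave) says "Sam and I are different types" - this is FALSE (a lie) because Ivy is a knave and Sam is a knave.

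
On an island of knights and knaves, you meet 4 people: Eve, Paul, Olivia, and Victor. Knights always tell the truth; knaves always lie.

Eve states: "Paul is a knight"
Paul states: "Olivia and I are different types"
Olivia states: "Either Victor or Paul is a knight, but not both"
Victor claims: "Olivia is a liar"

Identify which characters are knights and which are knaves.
Eve is a knight.
Paul is a knight.
Olivia is a knave.
Victor is a knight.

Verification:
- Eve (knight) says "Paul is a knight" - this is TRUE because Paul is a knight.
- Paul (knight) says "Olivia and I are different types" - this is TRUE because Paul is a knight and Olivia is a knave.
- Olivia (knave) says "Either Victor or Paul is a knight, but not both" - this is FALSE (a lie) because Victor is a knight and Paul is a knight.
- Victor (knight) says "Olivia is a liar" - this is TRUE because Olivia is a knave.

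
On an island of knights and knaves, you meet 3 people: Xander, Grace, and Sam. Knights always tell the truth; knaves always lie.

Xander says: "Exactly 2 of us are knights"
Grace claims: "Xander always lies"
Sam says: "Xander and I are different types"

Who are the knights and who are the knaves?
Xander is a knave.
Grace is a knight.
Sam is a knave.

Verification:
- Xander (knave) says "Exactly 2 of us are knights" - this is FALSE (a lie) because there are 1 knights.
- Grace (knight) says "Xander always lies" - this is TRUE because Xander is a knave.
- Sam (knave) says "Xander and I are different types" - this is FALSE (a lie) because Sam is a knave and Xander is a knave.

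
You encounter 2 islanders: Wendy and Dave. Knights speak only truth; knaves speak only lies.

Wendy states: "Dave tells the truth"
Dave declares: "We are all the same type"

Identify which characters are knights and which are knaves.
Wendy is a knight.
Dave is a knight.

Verification:
- Wendy (knight) says "Dave tells the truth" - this is TRUE because Dave is a knight.
- Dave (knight) says "We are all the same type" - this is TRUE because Wendy and Dave are knights.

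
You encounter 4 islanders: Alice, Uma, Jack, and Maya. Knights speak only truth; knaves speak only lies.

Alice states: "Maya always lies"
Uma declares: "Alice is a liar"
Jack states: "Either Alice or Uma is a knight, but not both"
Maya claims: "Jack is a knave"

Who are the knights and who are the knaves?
Alice is a knight.
Uma is a knave.
Jack is a knight.
Maya is a knave.

Verification:
- Alice (knight) says "Maya always lies" - this is TRUE because Maya is a knave.
- Uma (knave) says "Alice is a liar" - this is FALSE (a lie) because Alice is a knight.
- Jack (knight) says "Either Alice or Uma is a knight, but not both" - this is TRUE because Alice is a knight and Uma is a knave.
- Maya (knave) says "Jack is a knave" - this is FALSE (a lie) because Jack is a knight.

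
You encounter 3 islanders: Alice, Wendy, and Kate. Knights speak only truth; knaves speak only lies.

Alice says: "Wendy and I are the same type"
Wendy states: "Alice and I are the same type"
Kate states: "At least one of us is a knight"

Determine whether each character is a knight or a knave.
Alice is a knight.
Wendy is a knight.
Kate is a knight.

Verification:
- Alice (knight) says "Wendy and I are the same type" - this is TRUE because Alice is a knight and Wendy is a knight.
- Wendy (knight) says "Alice and I are the same type" - this is TRUE because Wendy is a knight and Alice is a knight.
- Kate (knight) says "At least one of us is a knight" - this is TRUE because Alice, Wendy, and Kate are knights.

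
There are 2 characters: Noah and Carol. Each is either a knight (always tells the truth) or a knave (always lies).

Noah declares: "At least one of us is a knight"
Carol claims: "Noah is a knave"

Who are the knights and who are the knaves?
Noah is a knight.
Carol is a knave.

Verification:
- Noah (knight) says "At least one of us is a knight" - this is TRUE because Noah is a knight.
- Carol (knave) says "Noah is a knave" - this is FALSE (a lie) because Noah is a knight.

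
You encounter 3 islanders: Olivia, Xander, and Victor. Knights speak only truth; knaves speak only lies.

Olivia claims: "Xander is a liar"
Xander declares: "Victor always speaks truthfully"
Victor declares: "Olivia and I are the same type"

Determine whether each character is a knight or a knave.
Olivia is a knight.
Xander is a knave.
Victor is a knave.

Verification:
- Olivia (knight) says "Xander is a liar" - this is TRUE because Xander is a knave.
- Xander (knave) says "Victor always speaks truthfully" - this is FALSE (a lie) because Victor is a knave.
- Victor (knave) says "Olivia and I are the same type" - this is FALSE (a lie) because Victor is a knave and Olivia is a knight.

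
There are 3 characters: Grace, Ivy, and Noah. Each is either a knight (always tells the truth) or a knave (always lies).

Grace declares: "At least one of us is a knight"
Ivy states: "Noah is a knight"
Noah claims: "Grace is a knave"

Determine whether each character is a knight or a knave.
Grace is a knight.
Ivy is a knave.
Noah is a knave.

Verification:
- Grace (knight) says "At least one of us is a knight" - this is TRUE because Grace is a knight.
- Ivy (knave) says "Noah is a knight" - this is FALSE (a lie) because Noah is a knave.
- Noah (knave) says "Grace is a knave" - this is FALSE (a lie) because Grace is a knight.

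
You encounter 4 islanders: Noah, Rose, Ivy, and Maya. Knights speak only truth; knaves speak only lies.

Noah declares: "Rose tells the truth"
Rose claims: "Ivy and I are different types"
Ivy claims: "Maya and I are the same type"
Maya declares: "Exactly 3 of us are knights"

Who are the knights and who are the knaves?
Noah is a knight.
Rose is a knight.
Ivy is a knave.
Maya is a knight.

Verification:
- Noah (knight) says "Rose tells the truth" - this is TRUE because Rose is a knight.
- Rose (knight) says "Ivy and I are different types" - this is TRUE because Rose is a knight and Ivy is a knave.
- Ivy (knave) says "Maya and I are the same type" - this is FALSE (a lie) because Ivy is a knave and Maya is a knight.
- Maya (knight) says "Exactly 3 of us are knights" - this is TRUE because there are 3 knights.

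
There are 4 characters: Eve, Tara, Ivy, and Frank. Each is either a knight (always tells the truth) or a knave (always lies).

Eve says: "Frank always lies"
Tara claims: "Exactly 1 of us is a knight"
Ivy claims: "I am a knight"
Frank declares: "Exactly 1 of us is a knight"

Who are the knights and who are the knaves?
Eve is a knight.
Tara is a knave.
Ivy is a knight.
Frank is a knave.

Verification:
- Eve (knight) says "Frank always lies" - this is TRUE because Frank is a knave.
- Tara (knave) says "Exactly 1 of us is a knight" - this is FALSE (a lie) because there are 2 knights.
- Ivy (knight) says "I am a knight" - this is TRUE because Ivy is a knight.
- Frank (knave) says "Exactly 1 of us is a knight" - this is FALSE (a lie) because there are 2 knights.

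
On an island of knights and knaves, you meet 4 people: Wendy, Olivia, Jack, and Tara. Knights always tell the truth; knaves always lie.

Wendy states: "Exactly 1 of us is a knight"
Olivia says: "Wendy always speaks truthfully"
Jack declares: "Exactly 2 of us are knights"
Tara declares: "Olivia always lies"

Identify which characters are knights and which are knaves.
Wendy is a knave.
Olivia is a knave.
Jack is a knight.
Tara is a knight.

Verification:
- Wendy (knave) says "Exactly 1 of us is a knight" - this is FALSE (a lie) because there are 2 knights.
- Olivia (knave) says "Wendy always speaks truthfully" - this is FALSE (a lie) because Wendy is a knave.
- Jack (knight) says "Exactly 2 of us are knights" - this is TRUE because there are 2 knights.
- Tara (knight) says "Olivia always lies" - this is TRUE because Olivia is a knave.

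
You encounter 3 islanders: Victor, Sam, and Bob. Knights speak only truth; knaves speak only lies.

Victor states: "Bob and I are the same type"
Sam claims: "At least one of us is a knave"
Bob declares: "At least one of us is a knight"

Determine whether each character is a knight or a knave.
Victor is a knave.
Sam is a knight.
Bob is a knight.

Verification:
- Victor (knave) says "Bob and I are the same type" - this is FALSE (a lie) because Victor is a knave and Bob is a knight.
- Sam (knight) says "At least one of us is a knave" - this is TRUE because Victor is a knave.
- Bob (knight) says "At least one of us is a knight" - this is TRUE because Sam and Bob are knights.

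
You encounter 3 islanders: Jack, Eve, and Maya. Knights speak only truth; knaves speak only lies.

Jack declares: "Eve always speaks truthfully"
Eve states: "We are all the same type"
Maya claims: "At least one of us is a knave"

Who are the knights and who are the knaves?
Jack is a knave.
Eve is a knave.
Maya is a knight.

Verification:
- Jack (knave) says "Eve always speaks truthfully" - this is FALSE (a lie) because Eve is a knave.
- Eve (knave) says "We are all the same type" - this is FALSE (a lie) because Maya is a knight and Jack and Eve are knaves.
- Maya (knight) says "At least one of us is a knave" - this is TRUE because Jack and Eve are knaves.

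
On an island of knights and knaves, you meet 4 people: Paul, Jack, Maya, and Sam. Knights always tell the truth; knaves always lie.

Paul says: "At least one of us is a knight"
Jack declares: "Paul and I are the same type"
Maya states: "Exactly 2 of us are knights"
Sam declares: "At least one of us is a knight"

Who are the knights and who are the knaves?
Paul is a knight.
Jack is a knight.
Maya is a knave.
Sam is a knight.

Verification:
- Paul (knight) says "At least one of us is a knight" - this is TRUE because Paul, Jack, and Sam are knights.
- Jack (knight) says "Paul and I are the same type" - this is TRUE because Jack is a knight and Paul is a knight.
- Maya (knave) says "Exactly 2 of us are knights" - this is FALSE (a lie) because there are 3 knights.
- Sam (knight) says "At least one of us is a knight" - this is TRUE because Paul, Jack, and Sam are knights.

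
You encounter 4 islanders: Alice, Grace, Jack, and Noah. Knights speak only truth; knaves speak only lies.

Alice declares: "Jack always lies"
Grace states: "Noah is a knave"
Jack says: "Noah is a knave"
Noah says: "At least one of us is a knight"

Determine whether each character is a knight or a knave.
Alice is a knight.
Grace is a knave.
Jack is a knave.
Noah is a knight.

Verification:
- Alice (knight) says "Jack always lies" - this is TRUE because Jack is a knave.
- Grace (knave) says "Noah is a knave" - this is FALSE (a lie) because Noah is a knight.
- Jack (knave) says "Noah is a knave" - this is FALSE (a lie) because Noah is a knight.
- Noah (knight) says "At least one of us is a knight" - this is TRUE because Alice and Noah are knights.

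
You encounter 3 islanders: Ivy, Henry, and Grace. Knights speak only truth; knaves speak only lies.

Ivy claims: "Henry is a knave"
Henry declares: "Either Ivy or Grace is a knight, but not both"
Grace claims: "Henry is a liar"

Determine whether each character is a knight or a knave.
Ivy is a knight.
Henry is a knave.
Grace is a knight.

Verification:
- Ivy (knight) says "Henry is a knave" - this is TRUE because Henry is a knave.
- Henry (knave) says "Either Ivy or Grace is a knight, but not both" - this is FALSE (a lie) because Ivy is a knight and Grace is a knight.
- Grace (knight) says "Henry is a liar" - this is TRUE because Henry is a knave.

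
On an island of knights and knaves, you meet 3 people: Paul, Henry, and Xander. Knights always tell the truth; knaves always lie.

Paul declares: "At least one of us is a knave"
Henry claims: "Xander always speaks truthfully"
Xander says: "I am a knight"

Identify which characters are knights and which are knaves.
Paul is a knight.
Henry is a knave.
Xander is a knave.

Verification:
- Paul (knight) says "At least one of us is a knave" - this is TRUE because Henry and Xander are knaves.
- Henry (knave) says "Xander always speaks truthfully" - this is FALSE (a lie) because Xander is a knave.
- Xander (knave) says "I am a knight" - this is FALSE (a lie) because Xander is a knave.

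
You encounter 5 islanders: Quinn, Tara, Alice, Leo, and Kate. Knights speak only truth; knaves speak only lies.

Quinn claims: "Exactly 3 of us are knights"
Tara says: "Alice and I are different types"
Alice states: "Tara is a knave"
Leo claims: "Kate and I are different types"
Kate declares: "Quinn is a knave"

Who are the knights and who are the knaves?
Quinn is a knight.
Tara is a knight.
Alice is a knave.
Leo is a knight.
Kate is a knave.

Verification:
- Quinn (knight) says "Exactly 3 of us are knights" - this is TRUE because there are 3 knights.
- Tara (knight) says "Alice and I are different types" - this is TRUE because Tara is a knight and Alice is a knave.
- Alice (knave) says "Tara is a knave" - this is FALSE (a lie) because Tara is a knight.
- Leo (knight) says "Kate and I are different types" - this is TRUE because Leo is a knight and Kate is a knave.
- Kate (knave) says "Quinn is a knave" - this is FALSE (a lie) because Quinn is a knight.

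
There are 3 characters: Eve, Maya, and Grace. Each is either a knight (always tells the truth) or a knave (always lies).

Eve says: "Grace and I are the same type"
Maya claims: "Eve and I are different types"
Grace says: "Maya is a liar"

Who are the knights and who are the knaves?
Eve is a knave.
Maya is a knave.
Grace is a knight.

Verification:
- Eve (knave) says "Grace and I are the same type" - this is FALSE (a lie) because Eve is a knave and Grace is a knight.
- Maya (knave) says "Eve and I are different types" - this is FALSE (a lie) because Maya is a knave and Eve is a knave.
- Grace (knight) says "Maya is a liar" - this is TRUE because Maya is a knave.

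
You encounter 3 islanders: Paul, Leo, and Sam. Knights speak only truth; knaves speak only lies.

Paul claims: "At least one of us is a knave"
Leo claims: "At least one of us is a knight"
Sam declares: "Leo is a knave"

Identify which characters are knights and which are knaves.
Paul is a knight.
Leo is a knight.
Sam is a knave.

Verification:
- Paul (knight) says "At least one of us is a knave" - this is TRUE because Sam is a knave.
- Leo (knight) says "At least one of us is a knight" - this is TRUE because Paul and Leo are knights.
- Sam (knave) says "Leo is a knave" - this is FALSE (a lie) because Leo is a knight.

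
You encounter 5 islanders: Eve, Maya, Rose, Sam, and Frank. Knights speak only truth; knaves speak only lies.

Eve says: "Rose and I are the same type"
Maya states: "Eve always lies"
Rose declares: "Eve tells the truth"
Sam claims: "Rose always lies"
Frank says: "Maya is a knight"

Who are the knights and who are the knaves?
Eve is a knight.
Maya is a knave.
Rose is a knight.
Sam is a knave.
Frank is a knave.

Verification:
- Eve (knight) says "Rose and I are the same type" - this is TRUE because Eve is a knight and Rose is a knight.
- Maya (knave) says "Eve always lies" - this is FALSE (a lie) because Eve is a knight.
- Rose (knight) says "Eve tells the truth" - this is TRUE because Eve is a knight.
- Sam (knave) says "Rose always lies" - this is FALSE (a lie) because Rose is a knight.
- Frank (knave) says "Maya is a knight" - this is FALSE (a lie) because Maya is a knave.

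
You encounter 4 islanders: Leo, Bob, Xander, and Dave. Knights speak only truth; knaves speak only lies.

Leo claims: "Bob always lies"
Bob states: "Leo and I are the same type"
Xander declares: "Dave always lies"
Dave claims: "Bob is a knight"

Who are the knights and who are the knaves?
Leo is a knight.
Bob is a knave.
Xander is a knight.
Dave is a knave.

Verification:
- Leo (knight) says "Bob always lies" - this is TRUE because Bob is a knave.
- Bob (knave) says "Leo and I are the same type" - this is FALSE (a lie) because Bob is a knave and Leo is a knight.
- Xander (knight) says "Dave always lies" - this is TRUE because Dave is a knave.
- Dave (knave) says "Bob is a knight" - this is FALSE (a lie) because Bob is a knave.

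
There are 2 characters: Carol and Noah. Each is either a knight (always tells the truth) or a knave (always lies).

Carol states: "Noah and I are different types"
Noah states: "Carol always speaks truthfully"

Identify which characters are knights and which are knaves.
Carol is a knave.
Noah is a knave.

Verification:
- Carol (knave) says "Noah and I are different types" - this is FALSE (a lie) because Carol is a knave and Noah is a knave.
- Noah (knave) says "Carol always speaks truthfully" - this is FALSE (a lie) because Carol is a knave.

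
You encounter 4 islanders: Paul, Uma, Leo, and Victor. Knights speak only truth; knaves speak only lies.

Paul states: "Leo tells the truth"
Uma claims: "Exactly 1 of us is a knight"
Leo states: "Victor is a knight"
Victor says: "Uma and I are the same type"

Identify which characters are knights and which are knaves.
Paul is a knave.
Uma is a knight.
Leo is a knave.
Victor is a knave.

Verification:
- Paul (knave) says "Leo tells the truth" - this is FALSE (a lie) because Leo is a knave.
- Uma (knight) says "Exactly 1 of us is a knight" - this is TRUE because there are 1 knights.
- Leo (knave) says "Victor is a knight" - this is FALSE (a lie) because Victor is a knave.
- Victor (knave) says "Uma and I are the same type" - this is FALSE (a lie) because Victor is a knave and Uma is a knight.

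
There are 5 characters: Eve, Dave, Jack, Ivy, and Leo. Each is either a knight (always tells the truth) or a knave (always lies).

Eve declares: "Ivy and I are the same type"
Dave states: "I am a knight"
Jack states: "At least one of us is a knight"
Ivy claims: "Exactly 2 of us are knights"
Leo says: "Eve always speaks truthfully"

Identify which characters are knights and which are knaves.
Eve is a knave.
Dave is a knave.
Jack is a knight.
Ivy is a knight.
Leo is a knave.

Verification:
- Eve (knave) says "Ivy and I are the same type" - this is FALSE (a lie) because Eve is a knave and Ivy is a knight.
- Dave (knave) says "I am a knight" - this is FALSE (a lie) because Dave is a knave.
- Jack (knight) says "At least one of us is a knight" - this is TRUE because Jack and Ivy are knights.
- Ivy (knight) says "Exactly 2 of us are knights" - this is TRUE because there are 2 knights.
- Leo (knave) says "Eve always speaks truthfully" - this is FALSE (a lie) because Eve is a knave.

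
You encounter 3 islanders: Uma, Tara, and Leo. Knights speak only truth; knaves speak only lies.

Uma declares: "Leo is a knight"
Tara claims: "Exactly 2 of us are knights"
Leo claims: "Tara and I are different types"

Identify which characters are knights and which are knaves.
Uma is a knave.
Tara is a knave.
Leo is a knave.

Verification:
- Uma (knave) says "Leo is a knight" - this is FALSE (a lie) because Leo is a knave.
- Tara (knave) says "Exactly 2 of us are knights" - this is FALSE (a lie) because there are 0 knights.
- Leo (knave) says "Tara and I are different types" - this is FALSE (a lie) because Leo is a knave and Tara is a knave.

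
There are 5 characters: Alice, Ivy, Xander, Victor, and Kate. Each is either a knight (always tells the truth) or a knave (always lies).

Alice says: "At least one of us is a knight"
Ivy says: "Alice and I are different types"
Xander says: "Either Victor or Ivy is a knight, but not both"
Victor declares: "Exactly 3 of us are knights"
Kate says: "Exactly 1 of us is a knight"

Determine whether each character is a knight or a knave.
Alice is a knave.
Ivy is a knave.
Xander is a knave.
Victor is a knave.
Kate is a knave.

Verification:
- Alice (knave) says "At least one of us is a knight" - this is FALSE (a lie) because no one is a knight.
- Ivy (knave) says "Alice and I are different types" - this is FALSE (a lie) because Ivy is a knave and Alice is a knave.
- Xander (knave) says "Either Victor or Ivy is a knight, but not both" - this is FALSE (a lie) because Victor is a knave and Ivy is a knave.
- Victor (knave) says "Exactly 3 of us are knights" - this is FALSE (a lie) because there are 0 knights.
- Kate (knave) says "Exactly 1 of us is a knight" - this is FALSE (a lie) because there are 0 knights.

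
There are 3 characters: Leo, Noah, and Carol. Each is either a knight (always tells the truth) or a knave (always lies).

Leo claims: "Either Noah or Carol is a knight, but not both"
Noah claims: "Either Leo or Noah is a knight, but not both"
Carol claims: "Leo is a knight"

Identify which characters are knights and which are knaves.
Leo is a knave.
Noah is a knave.
Carol is a knave.

Verification:
- Leo (knave) says "Either Noah or Carol is a knight, but not both" - this is FALSE (a lie) because Noah is a knave and Carol is a knave.
- Noah (knave) says "Either Leo or Noah is a knight, but not both" - this is FALSE (a lie) because Leo is a knave and Noah is a knave.
- Carol (knave) says "Leo is a knight" - this is FALSE (a lie) because Leo is a knave.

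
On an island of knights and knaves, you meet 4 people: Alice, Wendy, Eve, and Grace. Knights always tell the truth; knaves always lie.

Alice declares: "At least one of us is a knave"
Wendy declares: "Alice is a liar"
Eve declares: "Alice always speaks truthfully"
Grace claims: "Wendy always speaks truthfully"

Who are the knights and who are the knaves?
Alice is a knight.
Wendy is a knave.
Eve is a knight.
Grace is a knave.

Verification:
- Alice (knight) says "At least one of us is a knave" - this is TRUE because Wendy and Grace are knaves.
- Wendy (knave) says "Alice is a liar" - this is FALSE (a lie) because Alice is a knight.
- Eve (knight) says "Alice always speaks truthfully" - this is TRUE because Alice is a knight.
- Grace (knave) says "Wendy always speaks truthfully" - this is FALSE (a lie) because Wendy is a knave.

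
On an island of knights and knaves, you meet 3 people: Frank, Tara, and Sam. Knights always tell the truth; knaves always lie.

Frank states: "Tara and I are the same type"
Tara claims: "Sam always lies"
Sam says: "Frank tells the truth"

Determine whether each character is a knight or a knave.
Frank is a knave.
Tara is a knight.
Sam is a knave.

Verification:
- Frank (knave) says "Tara and I are the same type" - this is FALSE (a lie) because Frank is a knave and Tara is a knight.
- Tara (knight) says "Sam always lies" - this is TRUE because Sam is a knave.
- Sam (knave) says "Frank tells the truth" - this is FALSE (a lie) because Frank is a knave.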